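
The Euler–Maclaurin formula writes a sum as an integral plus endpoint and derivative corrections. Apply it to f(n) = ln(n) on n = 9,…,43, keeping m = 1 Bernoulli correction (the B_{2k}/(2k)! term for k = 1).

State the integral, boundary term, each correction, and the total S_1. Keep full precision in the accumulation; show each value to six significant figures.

The integral term ∫_9^43 ln(x) dx = 107.957.
½[f(9) + f(43)] = ½[2.19722 + 3.76120] = 2.97921.
So far: 110.936.
k=1: B_{2}/(2)! × [f^{(1)}(43) − f^{(1)}(9)] = 1/12 × (0.0232558 − 0.111111) = -0.00732127.

S_1 ≈ 110.928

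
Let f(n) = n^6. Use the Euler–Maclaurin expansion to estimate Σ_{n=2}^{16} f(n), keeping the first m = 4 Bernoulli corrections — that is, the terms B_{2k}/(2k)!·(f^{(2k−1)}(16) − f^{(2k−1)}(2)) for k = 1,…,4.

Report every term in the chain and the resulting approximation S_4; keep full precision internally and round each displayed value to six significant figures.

S_4 ≈ 4.72601e+07

Integral: ∫_2^16 x^6 dx = 3.83479e+07.
½[f(2) + f(16)] = ½[64.0000 + 1.67772e+07] = 8.38864e+06.
Integral + boundary = 4.67365e+07.
Order-1 term: 1/12 · (6.29146e+06 − 192.000) = 524272.
Running total after k=1: 4.72608e+07.
Order-2 term: −1/720 · (491520 − 960.000) = -681.333.
Running total after k=2: 4.72601e+07.
Order-3 term: 1/30240 · (11520.0 − 1440.00) = 0.333333.
Running total after k=3: 4.72601e+07.
Order-4 term: −1/1209600 · (0.00000 − 0.00000) = 0.00000.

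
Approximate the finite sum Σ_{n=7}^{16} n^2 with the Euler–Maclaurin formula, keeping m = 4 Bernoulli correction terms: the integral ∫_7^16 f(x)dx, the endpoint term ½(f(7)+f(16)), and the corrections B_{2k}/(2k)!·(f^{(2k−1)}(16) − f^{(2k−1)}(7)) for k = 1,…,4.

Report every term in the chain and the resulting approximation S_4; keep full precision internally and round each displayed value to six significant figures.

S_4 ≈ 1405.00

The integral term ∫_7^16 x^2 dx = 1251.00.
Boundary: ½(f(7) + f(16)) = ½(49.0000 + 256.000) = 152.500.
Integral + boundary = 1403.50.
k=1: B_{2}/(2)! × [f^{(1)}(16) − f^{(1)}(7)] = 1/12 × (32.0000 − 14.0000) = 1.50000.
Running total after k=1: 1405.00.
k=2: B_{4}/(4)! × [f^{(3)}(16) − f^{(3)}(7)] = −1/720 × (0.00000 − 0.00000) = 0.00000.
Running total after k=2: 1405.00.
k=3: B_{6}/(6)! × [f^{(5)}(16) − f^{(5)}(7)] = 1/30240 × (0.00000 − 0.00000) = 0.00000.
Running total after k=3: 1405.00.
k=4: B_{8}/(8)! × [f^{(7)}(16) − f^{(7)}(7)] = −1/1209600 × (0.00000 − 0.00000) = 0.00000.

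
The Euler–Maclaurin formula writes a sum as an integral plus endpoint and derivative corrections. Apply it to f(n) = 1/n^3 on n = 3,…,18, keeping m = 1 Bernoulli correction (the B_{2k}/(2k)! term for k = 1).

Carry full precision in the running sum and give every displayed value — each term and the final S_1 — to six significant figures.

S_1 ≈ 0.0757006

∫_3^18 1/x^3 dx evaluates to 0.0540123.
Endpoint term: (f(3) + f(18))/2 = (0.0370370 + 0.000171468)/2 = 0.0186043.
Integral + boundary = 0.0726166.
k=1: B_{2}/(2)! × [f^{(1)}(18) − f^{(1)}(3)] = 1/12 × (-2.85780e-05 − (-0.0370370)) = 0.00308404.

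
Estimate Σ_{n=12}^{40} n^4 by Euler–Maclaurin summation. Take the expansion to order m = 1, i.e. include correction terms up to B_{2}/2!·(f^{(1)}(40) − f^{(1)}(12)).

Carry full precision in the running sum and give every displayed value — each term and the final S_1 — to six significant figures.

S_1 ≈ 2.17414e+07

Integral: ∫_12^40 x^4 dx = 2.04302e+07.
Endpoint term: (f(12) + f(40))/2 = (20736.0 + 2.56000e+06)/2 = 1.29037e+06.
Running total after boundary: 2.17206e+07.
k=1: B_{2}/(2)! × [f^{(1)}(40) − f^{(1)}(12)] = 1/12 × (256000 − 6912.00) = 20757.3.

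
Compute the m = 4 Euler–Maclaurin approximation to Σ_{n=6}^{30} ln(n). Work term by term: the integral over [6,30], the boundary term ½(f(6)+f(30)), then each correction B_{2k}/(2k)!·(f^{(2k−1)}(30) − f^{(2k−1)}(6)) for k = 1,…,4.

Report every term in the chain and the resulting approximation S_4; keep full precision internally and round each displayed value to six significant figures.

S_4 ≈ 69.8707

∫_6^30 ln(x) dx evaluates to 67.2854.
Boundary: ½(f(6) + f(30)) = ½(1.79176 + 3.40120) = 2.59648.
So far: 69.8818.
Correction k=1: B_{2}/2! · (f^{(1)}(30) − f^{(1)}(6)) = 1/12 · (0.0333333 − 0.166667) = -0.0111111.
Running total after k=1: 69.8707.
Correction k=2: B_{4}/4! · (f^{(3)}(30) − f^{(3)}(6)) = −1/720 · (7.40741e-05 − 0.00925926) = 1.27572e-05.
Running total after k=2: 69.8707.
Correction k=3: B_{6}/6! · (f^{(5)}(30) − f^{(5)}(6)) = 1/30240 · (9.87654e-07 − 0.00308642) = -1.02031e-07.
Running total after k=3: 69.8707.
Correction k=4: B_{8}/8! · (f^{(7)}(30) − f^{(7)}(6)) = −1/1209600 · (3.29218e-08 − 0.00257202) = 2.12631e-09.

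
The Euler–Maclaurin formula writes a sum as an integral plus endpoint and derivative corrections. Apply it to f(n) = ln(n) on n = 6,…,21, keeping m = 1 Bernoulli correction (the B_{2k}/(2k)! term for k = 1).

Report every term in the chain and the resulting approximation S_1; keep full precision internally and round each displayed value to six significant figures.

S_1 ≈ 40.5926

Integral: ∫_6^21 ln(x) dx = 38.1844.
Boundary: ½(f(6) + f(21)) = ½(1.79176 + 3.04452) = 2.41814.
So far: 40.6026.
Order-1 term: 1/12 · (0.0476190 − 0.166667) = -0.00992063.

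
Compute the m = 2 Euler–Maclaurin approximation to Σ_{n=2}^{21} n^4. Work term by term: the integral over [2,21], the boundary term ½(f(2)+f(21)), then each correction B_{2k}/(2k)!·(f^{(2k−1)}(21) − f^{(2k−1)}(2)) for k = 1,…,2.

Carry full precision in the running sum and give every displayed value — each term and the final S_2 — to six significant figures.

S_2 ≈ 917146

The integral term ∫_2^21 x^4 dx = 816814.
Endpoint term: (f(2) + f(21))/2 = (16.0000 + 194481)/2 = 97248.5.
Integral + boundary = 914062.
k=1: B_{2}/(2)! × [f^{(1)}(21) − f^{(1)}(2)] = 1/12 × (37044.0 − 32.0000) = 3084.33.
Running total after k=1: 917147.
k=2: B_{4}/(4)! × [f^{(3)}(21) − f^{(3)}(2)] = −1/720 × (504.000 − 48.0000) = -0.633333.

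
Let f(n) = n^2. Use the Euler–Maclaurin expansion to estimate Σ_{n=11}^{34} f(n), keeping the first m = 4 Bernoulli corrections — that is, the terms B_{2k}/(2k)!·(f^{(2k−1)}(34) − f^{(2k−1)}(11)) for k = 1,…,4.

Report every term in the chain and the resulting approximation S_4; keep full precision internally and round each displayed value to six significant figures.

The integral term ∫_11^34 x^2 dx = 12657.7.
Endpoint term: (f(11) + f(34))/2 = (121.000 + 1156.00)/2 = 638.500.
Running total after boundary: 13296.2.
Order-1 term: 1/12 · (68.0000 − 22.0000) = 3.83333.
Running total after k=1: 13300.0.
Order-2 term: −1/720 · (0.00000 − 0.00000) = 0.00000.
Running total after k=2: 13300.0.
Order-3 term: 1/30240 · (0.00000 − 0.00000) = 0.00000.
Running total after k=3: 13300.0.
Order-4 term: −1/1209600 · (0.00000 − 0.00000) = 0.00000.

S_4 ≈ 13300.0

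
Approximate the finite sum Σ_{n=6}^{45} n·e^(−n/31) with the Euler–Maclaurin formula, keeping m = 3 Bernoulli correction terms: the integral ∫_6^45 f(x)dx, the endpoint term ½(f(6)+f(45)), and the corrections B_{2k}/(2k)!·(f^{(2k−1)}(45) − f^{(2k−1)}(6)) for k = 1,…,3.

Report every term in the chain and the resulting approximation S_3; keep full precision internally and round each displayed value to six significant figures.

S_3 ≈ 401.083

The integral term ∫_6^45 x·e^(−x/31) dx = 393.405.
Endpoint term: (f(6) + f(45))/2 = (4.94418 + 10.5387)/2 = 7.74142.
So far: 401.147.
k=1: B_{2}/(2)! × [f^{(1)}(45) − f^{(1)}(6)] = 1/12 × (-0.105764 − 0.664540) = -0.0641920.
After k=1: 401.083.
k=2: B_{4}/(4)! × [f^{(3)}(45) − f^{(3)}(6)] = −1/720 × (0.000377336 − 0.00240645) = 2.81822e-06.
After k=2: 401.083.
k=3: B_{6}/(6)! × [f^{(5)}(45) − f^{(5)}(6)] = 1/30240 × (8.99822e-07 − 4.28865e-06) = -1.12064e-10.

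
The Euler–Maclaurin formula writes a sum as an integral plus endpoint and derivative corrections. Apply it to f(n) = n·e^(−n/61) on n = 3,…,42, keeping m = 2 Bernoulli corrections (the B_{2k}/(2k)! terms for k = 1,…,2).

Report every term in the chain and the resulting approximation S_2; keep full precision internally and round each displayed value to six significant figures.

S_2 ≈ 572.504

The integral term ∫_3^42 x·e^(−x/61) dx = 560.589.
Boundary: ½(f(3) + f(42)) = ½(2.85603 + 21.0973) = 11.9767.
Running total after boundary: 572.566.
Order-1 term: 1/12 · (0.156459 − 0.905189) = -0.0623942.
After k=1: 572.504.
Order-2 term: −1/720 · (0.000312038 − 0.000754961) = 6.15171e-07.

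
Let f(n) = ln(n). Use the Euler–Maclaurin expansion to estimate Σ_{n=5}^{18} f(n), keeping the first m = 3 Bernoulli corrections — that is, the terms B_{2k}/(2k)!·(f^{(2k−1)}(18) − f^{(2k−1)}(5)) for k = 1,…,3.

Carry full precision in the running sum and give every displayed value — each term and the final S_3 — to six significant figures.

S_3 ≈ 33.2174

∫_5^18 ln(x) dx evaluates to 30.9795.
Endpoint term: (f(5) + f(18))/2 = (1.60944 + 2.89037)/2 = 2.24990.
Running total after boundary: 33.2294.
k=1: B_{2}/(2)! × [f^{(1)}(18) − f^{(1)}(5)] = 1/12 × (0.0555556 − 0.200000) = -0.0120370.
Running total after k=1: 33.2174.
k=2: B_{4}/(4)! × [f^{(3)}(18) − f^{(3)}(5)] = −1/720 × (0.000342936 − 0.0160000) = 2.17459e-05.
Running total after k=2: 33.2174.
k=3: B_{6}/(6)! × [f^{(5)}(18) − f^{(5)}(5)] = 1/30240 × (1.27013e-05 − 0.00768000) = -2.53548e-07.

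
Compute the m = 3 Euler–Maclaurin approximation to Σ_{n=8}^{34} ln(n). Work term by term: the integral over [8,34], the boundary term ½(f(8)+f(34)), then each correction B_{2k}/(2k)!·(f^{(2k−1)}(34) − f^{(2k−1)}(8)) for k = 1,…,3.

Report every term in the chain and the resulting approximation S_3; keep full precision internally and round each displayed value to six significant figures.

The integral term ∫_8^34 ln(x) dx = 77.2607.
½[f(8) + f(34)] = ½[2.07944 + 3.52636] = 2.80290.
Integral + boundary = 80.0636.
Order-1 term: 1/12 · (0.0294118 − 0.125000) = -0.00796569.
After k=1: 80.0557.
Order-2 term: −1/720 · (5.08854e-05 − 0.00390625) = 5.35467e-06.
After k=2: 80.0557.
Order-3 term: 1/30240 · (5.28222e-07 − 0.000732422) = -2.42028e-08.

S_3 ≈ 80.0557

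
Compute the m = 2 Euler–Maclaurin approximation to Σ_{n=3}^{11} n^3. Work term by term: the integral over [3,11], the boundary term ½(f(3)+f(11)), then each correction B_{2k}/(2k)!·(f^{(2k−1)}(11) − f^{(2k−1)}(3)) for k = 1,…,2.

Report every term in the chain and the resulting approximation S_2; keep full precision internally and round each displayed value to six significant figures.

The integral term ∫_3^11 x^3 dx = 3640.00.
Endpoint term: (f(3) + f(11))/2 = (27.0000 + 1331.00)/2 = 679.000.
Integral + boundary = 4319.00.
Correction k=1: B_{2}/2! · (f^{(1)}(11) − f^{(1)}(3)) = 1/12 · (363.000 − 27.0000) = 28.0000.
Partial sum through k=1: 4347.00.
Correction k=2: B_{4}/4! · (f^{(3)}(11) − f^{(3)}(3)) = −1/720 · (6.00000 − 6.00000) = 0.00000.

S_2 ≈ 4347.00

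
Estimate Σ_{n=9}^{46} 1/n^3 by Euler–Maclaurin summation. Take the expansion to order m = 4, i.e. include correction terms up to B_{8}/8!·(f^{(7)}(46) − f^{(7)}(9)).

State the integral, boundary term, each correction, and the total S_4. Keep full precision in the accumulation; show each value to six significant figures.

∫_9^46 1/x^3 dx evaluates to 0.00593654.
Boundary: ½(f(9) + f(46)) = ½(0.00137174 + 1.02737e-05) = 0.000691008.
So far: 0.00662755.
Correction k=1: B_{2}/2! · (f^{(1)}(46) − f^{(1)}(9)) = 1/12 · (-6.70023e-07 − (-0.000457247)) = 3.80481e-05.
After k=1: 0.00666560.
Correction k=2: B_{4}/4! · (f^{(3)}(46) − f^{(3)}(9)) = −1/720 · (-6.33292e-09 − (-0.000112901)) = -1.56798e-07.
After k=2: 0.00666544.
Correction k=3: B_{6}/6! · (f^{(5)}(46) − f^{(5)}(9)) = 1/30240 · (-1.25701e-10 − (-5.85410e-05)) = 1.93588e-09.
After k=3: 0.00666545.
Correction k=4: B_{8}/8! · (f^{(7)}(46) − f^{(7)}(9)) = −1/1209600 · (-4.27715e-12 − (-5.20365e-05)) = -4.30196e-11.

S_4 ≈ 0.00666545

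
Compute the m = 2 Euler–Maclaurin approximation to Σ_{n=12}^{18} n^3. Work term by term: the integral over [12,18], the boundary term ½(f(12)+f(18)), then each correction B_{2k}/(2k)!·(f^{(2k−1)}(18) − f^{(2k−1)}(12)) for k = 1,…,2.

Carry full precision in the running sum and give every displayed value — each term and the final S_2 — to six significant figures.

∫_12^18 x^3 dx evaluates to 21060.0.
½[f(12) + f(18)] = ½[1728.00 + 5832.00] = 3780.00.
So far: 24840.0.
k=1: B_{2}/(2)! × [f^{(1)}(18) − f^{(1)}(12)] = 1/12 × (972.000 − 432.000) = 45.0000.
Running total after k=1: 24885.0.
k=2: B_{4}/(4)! × [f^{(3)}(18) − f^{(3)}(12)] = −1/720 × (6.00000 − 6.00000) = 0.00000.

S_2 ≈ 24885.0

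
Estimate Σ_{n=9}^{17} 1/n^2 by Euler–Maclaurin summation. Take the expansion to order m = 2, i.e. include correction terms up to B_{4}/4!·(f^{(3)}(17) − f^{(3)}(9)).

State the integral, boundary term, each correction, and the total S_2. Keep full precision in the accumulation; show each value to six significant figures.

Integral: ∫_9^17 1/x^2 dx = 0.0522876.
½[f(9) + f(17)] = ½[0.0123457 + 0.00346021] = 0.00790294.
So far: 0.0601905.
Correction k=1: B_{2}/2! · (f^{(1)}(17) − f^{(1)}(9)) = 1/12 · (-0.000407083 − (-0.00274348)) = 0.000194700.
Running total after k=1: 0.0603852.
Correction k=2: B_{4}/4! · (f^{(3)}(17) − f^{(3)}(9)) = −1/720 · (-1.69031e-05 − (-0.000406442)) = -5.41026e-07.

S_2 ≈ 0.0603847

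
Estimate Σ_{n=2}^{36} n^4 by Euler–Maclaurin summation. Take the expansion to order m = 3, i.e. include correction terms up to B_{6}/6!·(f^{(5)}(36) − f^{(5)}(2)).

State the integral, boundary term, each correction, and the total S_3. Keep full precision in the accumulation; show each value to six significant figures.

∫_2^36 x^4 dx evaluates to 1.20932e+07.
½[f(2) + f(36)] = ½[16.0000 + 1.67962e+06] = 839816.
Integral + boundary = 1.29330e+07.
Correction k=1: B_{2}/2! · (f^{(1)}(36) − f^{(1)}(2)) = 1/12 · (186624 − 32.0000) = 15549.3.
Running total after k=1: 1.29486e+07.
Correction k=2: B_{4}/4! · (f^{(3)}(36) − f^{(3)}(2)) = −1/720 · (864.000 − 48.0000) = -1.13333.
Running total after k=2: 1.29486e+07.
Correction k=3: B_{6}/6! · (f^{(5)}(36) − f^{(5)}(2)) = 1/30240 · (0.00000 − 0.00000) = 0.00000.

S_3 ≈ 1.29486e+07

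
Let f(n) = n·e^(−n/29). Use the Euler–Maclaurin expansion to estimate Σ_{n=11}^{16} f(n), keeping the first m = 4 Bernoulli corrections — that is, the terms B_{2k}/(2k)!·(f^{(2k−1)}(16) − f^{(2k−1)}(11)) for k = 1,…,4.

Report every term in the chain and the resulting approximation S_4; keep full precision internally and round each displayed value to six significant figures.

S_4 ≈ 50.5616

Integral: ∫_11^16 x·e^(−x/29) dx = 42.2040.
Boundary: ½(f(11) + f(16)) = ½(7.52767 + 9.21529) = 8.37148.
Integral + boundary = 50.5755.
Correction k=1: B_{2}/2! · (f^{(1)}(16) − f^{(1)}(11)) = 1/12 · (0.258187 − 0.424759) = -0.0138809.
Running total after k=1: 50.5616.
Correction k=2: B_{4}/4! · (f^{(3)}(16) − f^{(3)}(11)) = −1/720 · (0.00167669 − 0.00213249) = 6.33052e-07.
Running total after k=2: 50.5616.
Correction k=3: B_{6}/6! · (f^{(5)}(16) − f^{(5)}(11)) = 1/30240 · (3.62234e-06 − 4.47077e-06) = -2.80566e-11.
Running total after k=3: 50.5616.
Correction k=4: B_{8}/8! · (f^{(7)}(16) − f^{(7)}(11)) = −1/1209600 · (6.24374e-09 − 7.61698e-09) = 1.13528e-15.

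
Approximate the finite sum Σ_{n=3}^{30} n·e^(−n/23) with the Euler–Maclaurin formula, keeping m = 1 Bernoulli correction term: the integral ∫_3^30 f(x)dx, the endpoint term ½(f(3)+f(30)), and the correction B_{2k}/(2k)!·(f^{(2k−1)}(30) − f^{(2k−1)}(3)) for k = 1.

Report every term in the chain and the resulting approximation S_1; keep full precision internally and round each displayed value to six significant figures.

Integral: ∫_3^30 x·e^(−x/23) dx = 194.098.
Boundary: ½(f(3) + f(30)) = ½(2.63314 + 8.14048) = 5.38681.
So far: 199.485.
Correction k=1: B_{2}/2! · (f^{(1)}(30) − f^{(1)}(3)) = 1/12 · (-0.0825846 − 0.763229) = -0.0704845.

S_1 ≈ 199.414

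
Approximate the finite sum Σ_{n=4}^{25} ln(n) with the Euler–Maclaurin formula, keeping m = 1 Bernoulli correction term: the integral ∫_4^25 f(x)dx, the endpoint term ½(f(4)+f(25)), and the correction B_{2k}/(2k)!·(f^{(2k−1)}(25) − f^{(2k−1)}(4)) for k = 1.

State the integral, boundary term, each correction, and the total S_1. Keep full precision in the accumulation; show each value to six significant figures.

Integral: ∫_4^25 ln(x) dx = 53.9267.
½[f(4) + f(25)] = ½[1.38629 + 3.21888] = 2.30259.
Integral + boundary = 56.2293.
Correction k=1: B_{2}/2! · (f^{(1)}(25) − f^{(1)}(4)) = 1/12 · (0.0400000 − 0.250000) = -0.0175000.

S_1 ≈ 56.2118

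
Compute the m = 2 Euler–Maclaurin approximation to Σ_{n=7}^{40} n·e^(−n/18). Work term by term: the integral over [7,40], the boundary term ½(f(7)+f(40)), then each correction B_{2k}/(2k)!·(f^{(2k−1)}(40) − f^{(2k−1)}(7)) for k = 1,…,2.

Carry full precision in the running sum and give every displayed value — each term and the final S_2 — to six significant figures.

The integral term ∫_7^40 x·e^(−x/18) dx = 191.878.
Endpoint term: (f(7) + f(40))/2 = (4.74467 + 4.33472)/2 = 4.53969.
Running total after boundary: 196.418.
Order-1 term: 1/12 · (-0.132450 − 0.414217) = -0.0455556.
Running total after k=1: 196.372.
Order-2 term: −1/720 · (0.000260143 − 0.00546246) = 7.22544e-06.

S_2 ≈ 196.372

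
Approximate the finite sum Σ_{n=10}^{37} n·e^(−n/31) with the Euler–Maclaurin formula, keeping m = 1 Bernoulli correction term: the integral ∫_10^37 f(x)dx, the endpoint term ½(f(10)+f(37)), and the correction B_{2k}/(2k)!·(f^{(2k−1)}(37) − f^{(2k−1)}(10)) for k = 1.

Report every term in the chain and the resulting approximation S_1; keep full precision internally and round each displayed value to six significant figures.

The integral term ∫_10^37 x·e^(−x/31) dx = 281.530.
½[f(10) + f(37)] = ½[7.24278 + 11.2163] = 9.22955.
So far: 290.759.
Correction k=1: B_{2}/2! · (f^{(1)}(37) − f^{(1)}(10)) = 1/12 · (-0.0586730 − 0.490640) = -0.0457760.

S_1 ≈ 290.714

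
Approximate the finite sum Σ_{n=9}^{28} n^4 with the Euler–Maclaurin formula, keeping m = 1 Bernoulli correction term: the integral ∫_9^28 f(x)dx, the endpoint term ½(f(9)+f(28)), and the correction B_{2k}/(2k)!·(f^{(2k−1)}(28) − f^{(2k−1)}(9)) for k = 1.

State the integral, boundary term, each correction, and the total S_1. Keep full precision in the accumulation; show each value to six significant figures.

S_1 ≈ 3.74795e+06

∫_9^28 x^4 dx evaluates to 3.43026e+06.
½[f(9) + f(28)] = ½[6561.00 + 614656] = 310608.
Running total after boundary: 3.74087e+06.
k=1: B_{2}/(2)! × [f^{(1)}(28) − f^{(1)}(9)] = 1/12 × (87808.0 − 2916.00) = 7074.33.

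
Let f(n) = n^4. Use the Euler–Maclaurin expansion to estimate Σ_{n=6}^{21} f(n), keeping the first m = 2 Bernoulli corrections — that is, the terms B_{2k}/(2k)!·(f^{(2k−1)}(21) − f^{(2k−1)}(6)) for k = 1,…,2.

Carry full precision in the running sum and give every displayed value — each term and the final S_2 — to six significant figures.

S_2 ≈ 916168

∫_6^21 x^4 dx evaluates to 815265.
½[f(6) + f(21)] = ½[1296.00 + 194481] = 97888.5.
Running total after boundary: 913154.
Correction k=1: B_{2}/2! · (f^{(1)}(21) − f^{(1)}(6)) = 1/12 · (37044.0 − 864.000) = 3015.00.
Running total after k=1: 916168.
Correction k=2: B_{4}/4! · (f^{(3)}(21) − f^{(3)}(6)) = −1/720 · (504.000 − 144.000) = -0.500000.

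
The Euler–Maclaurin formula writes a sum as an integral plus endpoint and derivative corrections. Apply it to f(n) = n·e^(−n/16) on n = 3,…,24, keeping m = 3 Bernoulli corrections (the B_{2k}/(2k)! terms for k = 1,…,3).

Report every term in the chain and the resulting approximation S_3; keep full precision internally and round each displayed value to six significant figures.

S_3 ≈ 113.077

The integral term ∫_3^24 x·e^(−x/16) dx = 109.222.
Endpoint term: (f(3) + f(24))/2 = (2.48709 + 5.35512)/2 = 3.92111.
Integral + boundary = 113.143.
Order-1 term: 1/12 · (-0.111565 − 0.673586) = -0.0654293.
Partial sum through k=1: 113.077.
Order-2 term: −1/720 · (0.00130740 − 0.00910799) = 1.08341e-05.
Partial sum through k=2: 113.077.
Order-3 term: 1/30240 · (1.19164e-05 − 6.08780e-05) = -1.61910e-09.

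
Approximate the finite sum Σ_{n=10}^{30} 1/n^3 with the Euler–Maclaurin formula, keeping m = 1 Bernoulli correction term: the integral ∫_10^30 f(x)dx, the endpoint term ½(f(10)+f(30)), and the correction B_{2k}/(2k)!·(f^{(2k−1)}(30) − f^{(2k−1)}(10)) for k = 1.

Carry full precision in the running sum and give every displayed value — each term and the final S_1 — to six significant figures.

S_1 ≈ 0.00498765

∫_10^30 1/x^3 dx evaluates to 0.00444444.
Boundary: ½(f(10) + f(30)) = ½(0.00100000 + 3.70370e-05) = 0.000518519.
Integral + boundary = 0.00496296.
Correction k=1: B_{2}/2! · (f^{(1)}(30) − f^{(1)}(10)) = 1/12 · (-3.70370e-06 − (-0.000300000)) = 2.46914e-05.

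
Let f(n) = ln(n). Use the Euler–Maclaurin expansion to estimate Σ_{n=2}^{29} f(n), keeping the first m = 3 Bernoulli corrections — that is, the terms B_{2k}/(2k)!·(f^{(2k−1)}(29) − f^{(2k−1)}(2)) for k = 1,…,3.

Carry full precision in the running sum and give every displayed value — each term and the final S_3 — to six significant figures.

Integral: ∫_2^29 ln(x) dx = 69.2653.
½[f(2) + f(29)] = ½[0.693147 + 3.36730] = 2.03022.
Running total after boundary: 71.2955.
Correction k=1: B_{2}/2! · (f^{(1)}(29) − f^{(1)}(2)) = 1/12 · (0.0344828 − 0.500000) = -0.0387931.
Running total after k=1: 71.2567.
Correction k=2: B_{4}/4! · (f^{(3)}(29) − f^{(3)}(2)) = −1/720 · (8.20042e-05 − 0.250000) = 0.000347108.
Running total after k=2: 71.2571.
Correction k=3: B_{6}/6! · (f^{(5)}(29) − f^{(5)}(2)) = 1/30240 · (1.17010e-06 − 0.750000) = -2.48015e-05.

S_3 ≈ 71.2570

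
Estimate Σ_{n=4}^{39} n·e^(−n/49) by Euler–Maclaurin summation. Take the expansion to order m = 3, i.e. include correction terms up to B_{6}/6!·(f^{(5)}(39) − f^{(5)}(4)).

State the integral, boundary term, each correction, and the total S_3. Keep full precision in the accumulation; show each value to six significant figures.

∫_4^39 x·e^(−x/49) dx evaluates to 447.991.
Boundary: ½(f(4) + f(39)) = ½(3.68644 + 17.5955) = 10.6410.
Integral + boundary = 458.632.
k=1: B_{2}/(2)! × [f^{(1)}(39) − f^{(1)}(4)] = 1/12 × (0.0920748 − 0.846377) = -0.0628585.
Partial sum through k=1: 458.570.
k=2: B_{4}/(4)! × [f^{(3)}(39) − f^{(3)}(4)] = −1/720 × (0.000414164 − 0.00112020) = 9.80604e-07.
Partial sum through k=2: 458.570.
k=3: B_{6}/(6)! × [f^{(5)}(39) − f^{(5)}(4)] = 1/30240 × (3.29021e-07 − 7.86292e-07) = -1.51214e-11.

S_3 ≈ 458.570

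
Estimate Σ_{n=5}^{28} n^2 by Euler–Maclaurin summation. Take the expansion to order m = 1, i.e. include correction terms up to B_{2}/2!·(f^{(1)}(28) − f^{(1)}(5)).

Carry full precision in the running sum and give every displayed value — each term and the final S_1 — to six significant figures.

The integral term ∫_5^28 x^2 dx = 7275.67.
Endpoint term: (f(5) + f(28))/2 = (25.0000 + 784.000)/2 = 404.500.
So far: 7680.17.
k=1: B_{2}/(2)! × [f^{(1)}(28) − f^{(1)}(5)] = 1/12 × (56.0000 − 10.0000) = 3.83333.

S_1 ≈ 7684.00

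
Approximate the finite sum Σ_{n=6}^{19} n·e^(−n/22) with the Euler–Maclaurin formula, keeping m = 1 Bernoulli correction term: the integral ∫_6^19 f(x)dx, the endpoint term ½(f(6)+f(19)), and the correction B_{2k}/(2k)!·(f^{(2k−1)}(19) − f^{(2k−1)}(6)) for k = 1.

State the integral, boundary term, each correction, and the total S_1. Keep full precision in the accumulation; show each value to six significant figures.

Integral: ∫_6^19 x·e^(−x/22) dx = 88.6543.
Boundary: ½(f(6) + f(19)) = ½(4.56780 + 8.01090) = 6.28935.
Running total after boundary: 94.9436.
Correction k=1: B_{2}/2! · (f^{(1)}(19) − f^{(1)}(6)) = 1/12 · (0.0574945 − 0.553673) = -0.0413482.

S_1 ≈ 94.9023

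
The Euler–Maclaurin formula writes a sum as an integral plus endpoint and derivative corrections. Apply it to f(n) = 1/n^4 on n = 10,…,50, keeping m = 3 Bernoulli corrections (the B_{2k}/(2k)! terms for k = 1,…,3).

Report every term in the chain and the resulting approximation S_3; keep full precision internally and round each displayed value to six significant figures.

The integral term ∫_10^50 1/x^4 dx = 0.000330667.
½[f(10) + f(50)] = ½[0.000100000 + 1.60000e-07] = 5.00800e-05.
Running total after boundary: 0.000380747.
Order-1 term: 1/12 · (-1.28000e-08 − (-4.00000e-05)) = 3.33227e-06.
Partial sum through k=1: 0.000384079.
Order-2 term: −1/720 · (-1.53600e-10 − (-1.20000e-05)) = -1.66665e-08.
Partial sum through k=2: 0.000384062.
Order-3 term: 1/30240 · (-3.44064e-12 − (-6.72000e-06)) = 2.22222e-10.

S_3 ≈ 0.000384062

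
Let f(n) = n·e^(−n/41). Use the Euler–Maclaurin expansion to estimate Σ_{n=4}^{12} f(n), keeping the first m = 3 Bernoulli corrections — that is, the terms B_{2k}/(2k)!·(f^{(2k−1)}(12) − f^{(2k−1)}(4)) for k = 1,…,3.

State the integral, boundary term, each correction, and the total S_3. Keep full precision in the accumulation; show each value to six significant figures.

S_3 ≈ 58.1490

∫_4^12 x·e^(−x/41) dx evaluates to 51.8816.
Endpoint term: (f(4) + f(12))/2 = (3.62819 + 8.95510)/2 = 6.29165.
Running total after boundary: 58.1732.
k=1: B_{2}/(2)! × [f^{(1)}(12) − f^{(1)}(4)] = 1/12 × (0.527842 − 0.818555) = -0.0242261.
Running total after k=1: 58.1490.
k=2: B_{4}/(4)! × [f^{(3)}(12) − f^{(3)}(4)] = −1/720 × (0.00120188 − 0.00156612) = 5.05891e-07.
Running total after k=2: 58.1490.
k=3: B_{6}/(6)! × [f^{(5)}(12) − f^{(5)}(4)] = 1/30240 × (1.24316e-06 − 1.57364e-06) = -1.09287e-11.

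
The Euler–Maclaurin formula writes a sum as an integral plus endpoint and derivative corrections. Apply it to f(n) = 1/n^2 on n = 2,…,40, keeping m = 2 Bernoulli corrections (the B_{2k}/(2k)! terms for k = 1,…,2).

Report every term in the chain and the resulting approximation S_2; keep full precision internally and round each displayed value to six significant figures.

S_2 ≈ 0.620102

Integral: ∫_2^40 1/x^2 dx = 0.475000.
½[f(2) + f(40)] = ½[0.250000 + 0.000625000] = 0.125312.
So far: 0.600313.
Order-1 term: 1/12 · (-3.12500e-05 − (-0.250000)) = 0.0208307.
After k=1: 0.621143.
Order-2 term: −1/720 · (-2.34375e-07 − (-0.750000)) = -0.00104167.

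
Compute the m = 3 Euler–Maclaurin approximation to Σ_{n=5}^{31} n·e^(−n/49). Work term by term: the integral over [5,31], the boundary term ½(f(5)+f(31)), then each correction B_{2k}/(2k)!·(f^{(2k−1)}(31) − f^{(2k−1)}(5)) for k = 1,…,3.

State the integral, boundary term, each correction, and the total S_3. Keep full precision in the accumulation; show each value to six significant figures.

S_3 ≈ 317.530

Integral: ∫_5^31 x·e^(−x/49) dx = 307.090.
½[f(5) + f(31)] = ½[4.51496 + 16.4666] = 10.4908.
Integral + boundary = 317.581.
k=1: B_{2}/(2)! × [f^{(1)}(31) − f^{(1)}(5)] = 1/12 × (0.195128 − 0.810851) = -0.0513102.
Partial sum through k=1: 317.530.
k=2: B_{4}/(4)! × [f^{(3)}(31) − f^{(3)}(5)] = −1/720 × (0.000523736 − 0.00108989) = 7.86332e-07.
Partial sum through k=2: 317.530.
k=3: B_{6}/(6)! × [f^{(5)}(31) − f^{(5)}(5)] = 1/30240 × (4.02416e-07 − 7.67211e-07) = -1.20633e-11.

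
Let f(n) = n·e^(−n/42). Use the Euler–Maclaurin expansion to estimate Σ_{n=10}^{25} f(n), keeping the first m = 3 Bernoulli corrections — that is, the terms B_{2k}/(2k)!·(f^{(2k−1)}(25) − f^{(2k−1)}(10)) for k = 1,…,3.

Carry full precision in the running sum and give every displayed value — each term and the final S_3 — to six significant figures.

S_3 ≈ 180.345

∫_10^25 x·e^(−x/42) dx evaluates to 169.543.
Boundary: ½(f(10) + f(25)) = ½(7.88128 + 13.7858) = 10.8335.
Running total after boundary: 180.377.
k=1: B_{2}/(2)! × [f^{(1)}(25) − f^{(1)}(10)] = 1/12 × (0.223198 − 0.600478) = -0.0314400.
Running total after k=1: 180.345.
k=2: B_{4}/(4)! × [f^{(3)}(25) − f^{(3)}(10)] = −1/720 × (0.000751735 − 0.00123398) = 6.69779e-07.
Running total after k=2: 180.345.
k=3: B_{6}/(6)! × [f^{(5)}(25) − f^{(5)}(10)] = 1/30240 × (7.80579e-07 − 1.20609e-06) = -1.40712e-11.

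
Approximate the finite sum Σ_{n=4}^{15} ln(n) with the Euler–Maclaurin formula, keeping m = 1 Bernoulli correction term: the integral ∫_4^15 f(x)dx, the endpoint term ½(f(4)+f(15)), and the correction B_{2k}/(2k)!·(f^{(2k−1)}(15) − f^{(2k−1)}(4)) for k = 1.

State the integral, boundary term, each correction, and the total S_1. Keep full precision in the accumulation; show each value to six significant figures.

S_1 ≈ 26.1075

The integral term ∫_4^15 ln(x) dx = 24.0756.
½[f(4) + f(15)] = ½[1.38629 + 2.70805] = 2.04717.
Running total after boundary: 26.1227.
Order-1 term: 1/12 · (0.0666667 − 0.250000) = -0.0152778.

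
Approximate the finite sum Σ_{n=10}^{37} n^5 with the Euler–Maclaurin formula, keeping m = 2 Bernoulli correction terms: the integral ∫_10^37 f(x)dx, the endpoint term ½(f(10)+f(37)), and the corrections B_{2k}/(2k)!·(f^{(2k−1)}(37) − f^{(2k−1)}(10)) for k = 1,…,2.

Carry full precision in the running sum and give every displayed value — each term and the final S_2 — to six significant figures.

Integral: ∫_10^37 x^5 dx = 4.27454e+08.
½[f(10) + f(37)] = ½[100000 + 6.93440e+07] = 3.47220e+07.
Running total after boundary: 4.62176e+08.
Correction k=1: B_{2}/2! · (f^{(1)}(37) − f^{(1)}(10)) = 1/12 · (9.37080e+06 − 50000.0) = 776734.
After k=1: 4.62953e+08.
Correction k=2: B_{4}/4! · (f^{(3)}(37) − f^{(3)}(10)) = −1/720 · (82140.0 − 6000.00) = -105.750.

S_2 ≈ 4.62953e+08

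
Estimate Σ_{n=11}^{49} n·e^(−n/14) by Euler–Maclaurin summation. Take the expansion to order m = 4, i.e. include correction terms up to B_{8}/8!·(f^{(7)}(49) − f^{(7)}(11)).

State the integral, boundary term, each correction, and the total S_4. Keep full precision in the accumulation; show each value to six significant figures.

The integral term ∫_11^49 x·e^(−x/14) dx = 132.894.
½[f(11) + f(49)] = ½[5.01373 + 1.47967] = 3.24670.
So far: 136.141.
Correction k=1: B_{2}/2! · (f^{(1)}(49) − f^{(1)}(11)) = 1/12 · (-0.0754935 − 0.0976701) = -0.0144303.
Partial sum through k=1: 136.126.
Correction k=2: B_{4}/4! · (f^{(3)}(49) − f^{(3)}(11)) = −1/720 · (-7.70341e-05 − 0.00514928) = 7.25876e-06.
Partial sum through k=2: 136.126.
Correction k=3: B_{6}/6! · (f^{(5)}(49) − f^{(5)}(11)) = 1/30240 · (1.17909e-06 − 5.00012e-05) = -1.61449e-09.
Partial sum through k=3: 136.126.
Correction k=4: B_{8}/8! · (f^{(7)}(49) − f^{(7)}(11)) = −1/1209600 · (1.40368e-08 − 3.76176e-07) = 2.99388e-13.

S_4 ≈ 136.126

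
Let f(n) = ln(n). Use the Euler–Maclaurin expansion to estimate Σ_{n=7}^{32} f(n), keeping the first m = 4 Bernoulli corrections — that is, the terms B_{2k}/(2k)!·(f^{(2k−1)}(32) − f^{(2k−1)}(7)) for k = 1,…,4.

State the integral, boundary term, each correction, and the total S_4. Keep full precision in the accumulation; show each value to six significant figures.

The integral term ∫_7^32 ln(x) dx = 72.2822.
Endpoint term: (f(7) + f(32))/2 = (1.94591 + 3.46574)/2 = 2.70582.
Running total after boundary: 74.9880.
Correction k=1: B_{2}/2! · (f^{(1)}(32) − f^{(1)}(7)) = 1/12 · (0.0312500 − 0.142857) = -0.00930060.
After k=1: 74.9787.
Correction k=2: B_{4}/4! · (f^{(3)}(32) − f^{(3)}(7)) = −1/720 · (6.10352e-05 − 0.00583090) = 8.01371e-06.
After k=2: 74.9787.
Correction k=3: B_{6}/6! · (f^{(5)}(32) − f^{(5)}(7)) = 1/30240 · (7.15256e-07 − 0.00142798) = -4.71978e-08.
After k=3: 74.9787.
Correction k=4: B_{8}/8! · (f^{(7)}(32) − f^{(7)}(7)) = −1/1209600 · (2.09548e-08 − 0.000874271) = 7.22760e-10.

S_4 ≈ 74.9787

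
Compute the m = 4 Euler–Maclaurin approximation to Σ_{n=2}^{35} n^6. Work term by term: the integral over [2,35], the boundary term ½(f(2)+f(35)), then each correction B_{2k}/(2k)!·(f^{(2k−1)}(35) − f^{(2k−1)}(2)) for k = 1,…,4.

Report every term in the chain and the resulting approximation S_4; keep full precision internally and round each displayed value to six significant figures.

S_4 ≈ 1.01367e+10

Integral: ∫_2^35 x^6 dx = 9.19133e+09.
Endpoint term: (f(2) + f(35))/2 = (64.0000 + 1.83827e+09)/2 = 9.19133e+08.
So far: 1.01105e+10.
Order-1 term: 1/12 · (3.15131e+08 − 192.000) = 2.62609e+07.
Partial sum through k=1: 1.01367e+10.
Order-2 term: −1/720 · (5.14500e+06 − 960.000) = -7144.50.
Partial sum through k=2: 1.01367e+10.
Order-3 term: 1/30240 · (25200.0 − 1440.00) = 0.785714.
Partial sum through k=3: 1.01367e+10.
Order-4 term: −1/1209600 · (0.00000 − 0.00000) = 0.00000.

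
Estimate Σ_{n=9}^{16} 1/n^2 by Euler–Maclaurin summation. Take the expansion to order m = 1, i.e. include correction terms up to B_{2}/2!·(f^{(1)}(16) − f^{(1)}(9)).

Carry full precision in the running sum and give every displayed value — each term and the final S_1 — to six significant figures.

S_1 ≈ 0.0569250

Integral: ∫_9^16 1/x^2 dx = 0.0486111.
Boundary: ½(f(9) + f(16)) = ½(0.0123457 + 0.00390625) = 0.00812596.
Running total after boundary: 0.0567371.
Correction k=1: B_{2}/2! · (f^{(1)}(16) − f^{(1)}(9)) = 1/12 · (-0.000488281 − (-0.00274348)) = 0.000187934.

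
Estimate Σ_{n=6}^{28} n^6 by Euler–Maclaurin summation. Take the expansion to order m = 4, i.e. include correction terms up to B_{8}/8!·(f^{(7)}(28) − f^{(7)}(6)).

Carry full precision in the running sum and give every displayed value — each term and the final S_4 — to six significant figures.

S_4 ≈ 2.17709e+09

∫_6^28 x^6 dx evaluates to 1.92752e+09.
Boundary: ½(f(6) + f(28)) = ½(46656.0 + 4.81890e+08) = 2.40968e+08.
So far: 2.16849e+09.
Order-1 term: 1/12 · (1.03262e+08 − 46656.0) = 8.60130e+06.
Running total after k=1: 2.17709e+09.
Order-2 term: −1/720 · (2.63424e+06 − 25920.0) = -3622.67.
Running total after k=2: 2.17709e+09.
Order-3 term: 1/30240 · (20160.0 − 4320.00) = 0.523810.
Running total after k=3: 2.17709e+09.
Order-4 term: −1/1209600 · (0.00000 − 0.00000) = 0.00000.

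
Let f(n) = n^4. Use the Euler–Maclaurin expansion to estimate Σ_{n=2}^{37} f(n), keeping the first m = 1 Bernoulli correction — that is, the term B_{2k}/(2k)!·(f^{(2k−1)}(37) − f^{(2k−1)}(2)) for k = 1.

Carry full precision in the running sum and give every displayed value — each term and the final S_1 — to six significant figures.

Integral: ∫_2^37 x^4 dx = 1.38688e+07.
Endpoint term: (f(2) + f(37))/2 = (16.0000 + 1.87416e+06)/2 = 937088.
Running total after boundary: 1.48059e+07.
k=1: B_{2}/(2)! × [f^{(1)}(37) − f^{(1)}(2)] = 1/12 × (202612 − 32.0000) = 16881.7.

S_1 ≈ 1.48228e+07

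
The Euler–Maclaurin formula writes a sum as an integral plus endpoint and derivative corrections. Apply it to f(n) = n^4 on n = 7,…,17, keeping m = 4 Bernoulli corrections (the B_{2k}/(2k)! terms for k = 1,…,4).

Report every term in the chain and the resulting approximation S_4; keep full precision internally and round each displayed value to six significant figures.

∫_7^17 x^4 dx evaluates to 280610.
½[f(7) + f(17)] = ½[2401.00 + 83521.0] = 42961.0.
Running total after boundary: 323571.
Order-1 term: 1/12 · (19652.0 − 1372.00) = 1523.33.
Partial sum through k=1: 325094.
Order-2 term: −1/720 · (408.000 − 168.000) = -0.333333.
Partial sum through k=2: 325094.
Order-3 term: 1/30240 · (0.00000 − 0.00000) = 0.00000.
Partial sum through k=3: 325094.
Order-4 term: −1/1209600 · (0.00000 − 0.00000) = 0.00000.

S_4 ≈ 325094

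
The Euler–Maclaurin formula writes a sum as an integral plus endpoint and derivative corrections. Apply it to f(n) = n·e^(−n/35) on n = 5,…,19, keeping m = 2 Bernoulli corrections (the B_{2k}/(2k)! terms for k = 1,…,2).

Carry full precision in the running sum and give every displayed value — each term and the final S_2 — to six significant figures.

S_2 ≈ 123.025

∫_5^19 x·e^(−x/35) dx evaluates to 115.377.
Endpoint term: (f(5) + f(19))/2 = (4.33439 + 11.0406)/2 = 7.68751.
Integral + boundary = 123.065.
k=1: B_{2}/(2)! × [f^{(1)}(19) − f^{(1)}(5)] = 1/12 × (0.265639 − 0.743038) = -0.0397833.
After k=1: 123.025.
k=2: B_{4}/(4)! × [f^{(3)}(19) − f^{(3)}(5)] = −1/720 × (0.00116556 − 0.00202187) = 1.18932e-06.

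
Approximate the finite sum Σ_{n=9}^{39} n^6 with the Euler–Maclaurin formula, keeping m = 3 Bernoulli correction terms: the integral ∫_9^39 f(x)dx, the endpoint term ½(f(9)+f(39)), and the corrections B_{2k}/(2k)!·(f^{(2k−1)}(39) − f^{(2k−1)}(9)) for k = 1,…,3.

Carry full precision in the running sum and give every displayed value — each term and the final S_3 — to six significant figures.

S_3 ≈ 2.14085e+10

∫_9^39 x^6 dx evaluates to 1.96037e+10.
Endpoint term: (f(9) + f(39))/2 = (531441 + 3.51874e+09)/2 = 1.75964e+09.
Running total after boundary: 2.13634e+10.
k=1: B_{2}/(2)! × [f^{(1)}(39) − f^{(1)}(9)] = 1/12 × (5.41345e+08 − 354294) = 4.50826e+07.
Partial sum through k=1: 2.14085e+10.
k=2: B_{4}/(4)! × [f^{(3)}(39) − f^{(3)}(9)] = −1/720 × (7.11828e+06 − 87480.0) = -9765.00.
Partial sum through k=2: 2.14085e+10.
k=3: B_{6}/(6)! × [f^{(5)}(39) − f^{(5)}(9)] = 1/30240 × (28080.0 − 6480.00) = 0.714286.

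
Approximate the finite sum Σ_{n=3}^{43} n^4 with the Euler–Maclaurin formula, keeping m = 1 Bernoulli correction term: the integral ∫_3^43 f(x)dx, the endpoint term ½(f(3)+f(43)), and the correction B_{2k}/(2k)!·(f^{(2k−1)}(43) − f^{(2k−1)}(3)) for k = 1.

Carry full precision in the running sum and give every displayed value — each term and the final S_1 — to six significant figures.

S_1 ≈ 3.11376e+07

The integral term ∫_3^43 x^4 dx = 2.94016e+07.
½[f(3) + f(43)] = ½[81.0000 + 3.41880e+06] = 1.70944e+06.
Running total after boundary: 3.11111e+07.
Correction k=1: B_{2}/2! · (f^{(1)}(43) − f^{(1)}(3)) = 1/12 · (318028 − 108.000) = 26493.3.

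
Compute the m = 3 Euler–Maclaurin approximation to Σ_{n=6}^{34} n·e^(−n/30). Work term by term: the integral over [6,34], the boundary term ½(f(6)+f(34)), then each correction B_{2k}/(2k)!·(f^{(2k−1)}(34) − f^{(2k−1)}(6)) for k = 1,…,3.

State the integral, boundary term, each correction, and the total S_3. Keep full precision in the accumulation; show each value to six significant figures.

The integral term ∫_6^34 x·e^(−x/30) dx = 266.069.
Boundary: ½(f(6) + f(34)) = ½(4.91238 + 10.9466) = 7.92948.
Integral + boundary = 273.999.
Correction k=1: B_{2}/2! · (f^{(1)}(34) − f^{(1)}(6)) = 1/12 · (-0.0429278 − 0.654985) = -0.0581594.
Running total after k=1: 273.941.
Correction k=2: B_{4}/4! · (f^{(3)}(34) − f^{(3)}(6)) = −1/720 · (0.000667765 − 0.00254716) = 2.61027e-06.
Running total after k=2: 273.941.
Correction k=3: B_{6}/6! · (f^{(5)}(34) − f^{(5)}(6)) = 1/30240 · (1.53692e-06 − 4.85174e-06) = -1.09617e-10.

S_3 ≈ 273.941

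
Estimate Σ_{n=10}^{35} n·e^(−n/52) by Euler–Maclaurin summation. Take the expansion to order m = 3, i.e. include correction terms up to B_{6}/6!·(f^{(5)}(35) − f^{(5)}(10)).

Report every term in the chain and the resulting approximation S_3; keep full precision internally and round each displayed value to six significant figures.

Integral: ∫_10^35 x·e^(−x/52) dx = 352.113.
Endpoint term: (f(10) + f(35))/2 = (8.25053 + 17.8548)/2 = 13.0527.
So far: 365.166.
Order-1 term: 1/12 · (0.166775 − 0.666389) = -0.0416345.
Running total after k=1: 365.124.
Order-2 term: −1/720 · (0.000438997 − 0.000856692) = 5.80132e-07.
Running total after k=2: 365.124.
Order-3 term: 1/30240 · (3.01892e-07 − 5.42507e-07) = -7.95682e-12.

S_3 ≈ 365.124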